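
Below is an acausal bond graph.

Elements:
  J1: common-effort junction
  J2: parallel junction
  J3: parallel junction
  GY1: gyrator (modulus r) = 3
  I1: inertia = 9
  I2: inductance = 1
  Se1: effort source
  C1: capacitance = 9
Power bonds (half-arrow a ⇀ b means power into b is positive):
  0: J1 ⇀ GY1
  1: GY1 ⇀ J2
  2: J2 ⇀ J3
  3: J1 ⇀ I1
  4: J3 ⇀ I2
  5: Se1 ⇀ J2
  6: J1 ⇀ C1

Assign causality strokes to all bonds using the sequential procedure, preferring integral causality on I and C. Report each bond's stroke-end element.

bond 5 stroke→J2  (Se1 fixes effort; stroke away)
bond 1 stroke→GY1  (common-e at J2 fixed by 5)
bond 2 stroke→J3  (0-jn J2 has e-setter on 5)
bond 4 stroke→I2  (J3 effort already set via bond 2)
bond 0 stroke→GY1  (through GY1, causality inverts; strokes same side of GY1)
bond 3 stroke→I1  (prefer integral on I1)
bond 6 stroke→J1  (closing 0-jn rule on J1)

β0 stroke→GY1
β1 stroke→GY1
β2 stroke→J3
β3 stroke→I1
β4 stroke→I2
β5 stroke→J2
β6 stroke→J1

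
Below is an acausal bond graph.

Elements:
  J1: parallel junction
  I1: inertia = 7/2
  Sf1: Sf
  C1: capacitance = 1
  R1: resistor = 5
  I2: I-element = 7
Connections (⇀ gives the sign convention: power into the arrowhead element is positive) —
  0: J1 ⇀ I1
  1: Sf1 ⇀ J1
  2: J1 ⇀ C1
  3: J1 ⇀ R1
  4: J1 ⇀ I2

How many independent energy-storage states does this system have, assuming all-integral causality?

β1 stroke→Sf1  (Sf1 fixes flow; stroke at Sf1)
β0 stroke→I1  (I1: I, integral causality)
β2 stroke→J1  (C1 outputs effort q/C1)
β3 stroke→R1  (J1: bond 2 brought effort, rest push out)
β4 stroke→I2  (common-e at J1 fixed by 2)

3  (C1, I1, I2 all integral)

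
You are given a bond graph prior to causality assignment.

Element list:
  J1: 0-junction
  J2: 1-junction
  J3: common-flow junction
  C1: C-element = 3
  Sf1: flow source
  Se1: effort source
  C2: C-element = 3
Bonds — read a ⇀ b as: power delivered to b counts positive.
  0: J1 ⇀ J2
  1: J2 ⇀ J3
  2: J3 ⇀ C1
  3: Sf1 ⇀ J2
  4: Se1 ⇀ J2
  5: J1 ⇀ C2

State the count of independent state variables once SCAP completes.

#3 stroke→Sf1  (Sf1: flow source, stroke at near end)
#4 stroke→J2  (Se1 (Se) sets effort on bond)
#0 stroke→J2  (J2 flow already set via bond 3)
#1 stroke→J2  (J2: bond 3 brought flow, rest push out)
#2 stroke→J3  (1-jn J3 has f-setter on 1)
#5 stroke→J1  (J1 needs exactly one e-in)

2  (C1, C2 all integral)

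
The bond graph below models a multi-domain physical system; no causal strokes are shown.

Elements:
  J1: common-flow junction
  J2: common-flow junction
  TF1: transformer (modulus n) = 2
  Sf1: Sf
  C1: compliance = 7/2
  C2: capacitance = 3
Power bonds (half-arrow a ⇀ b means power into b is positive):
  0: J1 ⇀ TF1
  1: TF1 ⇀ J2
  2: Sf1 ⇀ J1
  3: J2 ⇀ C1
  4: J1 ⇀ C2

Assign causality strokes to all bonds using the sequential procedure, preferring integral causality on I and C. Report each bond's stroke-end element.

#0 |J1
#1 |TF1
#2 |Sf1
#3 |J2
#4 |J1

b2 stroke at Sf1  (Sf1 (Sf) sets flow on bond)
b0 stroke at J1  (J1: bond 2 brought flow, rest push out)
b4 stroke at J1  (1-jn J1 has f-setter on 2)
b1 stroke at TF1  (TF1: transformer flips bond 0)
b3 stroke at J2  (common-f at J2 fixed by 1)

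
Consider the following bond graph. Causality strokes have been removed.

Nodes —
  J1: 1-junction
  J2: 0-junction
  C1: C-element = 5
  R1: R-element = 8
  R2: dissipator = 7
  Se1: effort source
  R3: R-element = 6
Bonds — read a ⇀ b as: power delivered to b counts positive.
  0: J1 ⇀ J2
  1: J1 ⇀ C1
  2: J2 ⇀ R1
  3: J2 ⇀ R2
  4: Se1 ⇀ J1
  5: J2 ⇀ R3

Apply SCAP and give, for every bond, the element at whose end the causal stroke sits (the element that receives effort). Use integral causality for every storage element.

#0 |J2
#1 |J1
#2 |R1
#3 |R2
#4 |J1
#5 |R3

#4 stroke→J1  (Se1: effort source, stroke at far end)
#1 stroke→J1  (C1 outputs effort q/C1)
#0 stroke→J2  (J1: last free bond brings flow in)
#2 stroke→R1  (J2 effort already set via bond 0)
#3 stroke→R2  (common-e at J2 fixed by 0)
#5 stroke→R3  (common-e at J2 fixed by 0)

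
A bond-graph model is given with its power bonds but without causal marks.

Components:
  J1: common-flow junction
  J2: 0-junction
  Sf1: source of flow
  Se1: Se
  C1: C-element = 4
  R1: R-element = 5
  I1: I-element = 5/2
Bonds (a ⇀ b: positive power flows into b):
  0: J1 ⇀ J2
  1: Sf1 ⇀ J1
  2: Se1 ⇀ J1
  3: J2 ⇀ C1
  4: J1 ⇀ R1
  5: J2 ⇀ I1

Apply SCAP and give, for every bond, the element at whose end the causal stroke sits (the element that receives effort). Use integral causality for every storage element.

bond 1 stroke→Sf1  (Sf1: flow source, stroke at near end)
bond 2 stroke→J1  (Se1 (Se) sets effort on bond)
bond 0 stroke→J1  (J1: bond 1 brought flow, rest push out)
bond 4 stroke→J1  (J1: bond 1 brought flow, rest push out)
bond 3 stroke→J2  (C1 integral (e out))
bond 5 stroke→I1  (common-e at J2 fixed by 3)

bond 0 |J1
bond 1 |Sf1
bond 2 |J1
bond 3 |J2
bond 4 |J1
bond 5 |I1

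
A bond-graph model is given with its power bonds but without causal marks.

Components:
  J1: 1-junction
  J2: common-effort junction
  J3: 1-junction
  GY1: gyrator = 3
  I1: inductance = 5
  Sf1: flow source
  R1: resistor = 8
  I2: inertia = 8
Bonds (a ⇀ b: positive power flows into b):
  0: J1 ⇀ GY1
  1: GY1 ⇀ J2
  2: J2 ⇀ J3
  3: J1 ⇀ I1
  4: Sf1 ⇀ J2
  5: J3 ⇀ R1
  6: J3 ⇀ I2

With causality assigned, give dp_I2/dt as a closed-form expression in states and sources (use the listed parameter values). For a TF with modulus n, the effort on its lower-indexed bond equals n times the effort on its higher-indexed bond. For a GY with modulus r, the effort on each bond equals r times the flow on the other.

b4 →Sf1  (Sf1: flow source, stroke at near end)
b3 →I1  (I1 integral (f out))
b0 →J1  (common-f at J1 fixed by 3)
b1 →J2  (through GY1, causality inverts; strokes same side of GY1)
b2 →J3  (J2: bond 1 brought effort, rest push out)
b6 →I2  (I2 outputs flow p/I2)
b5 →J3  (1-jn J3 has f-setter on 6)

dp_I2/dt = 3*p_I1/5 - p_I2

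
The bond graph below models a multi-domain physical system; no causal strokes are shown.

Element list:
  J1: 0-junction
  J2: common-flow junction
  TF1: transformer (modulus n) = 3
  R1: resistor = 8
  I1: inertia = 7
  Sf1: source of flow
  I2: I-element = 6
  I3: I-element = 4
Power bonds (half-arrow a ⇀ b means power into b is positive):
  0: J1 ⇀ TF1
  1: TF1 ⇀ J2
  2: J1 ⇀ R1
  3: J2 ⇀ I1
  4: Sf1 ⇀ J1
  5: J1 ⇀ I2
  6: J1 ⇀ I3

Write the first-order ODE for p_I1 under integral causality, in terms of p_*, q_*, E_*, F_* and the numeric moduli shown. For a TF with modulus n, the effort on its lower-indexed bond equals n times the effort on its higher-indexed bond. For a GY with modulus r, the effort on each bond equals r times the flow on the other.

dp_I1/dt = 8*F_Sf1/3 - 8*p_I1/63 - 4*p_I2/9 - 2*p_I3/3

β4 stroke→Sf1  (Sf1 (Sf) sets flow on bond)
β3 stroke→I1  (I1 integral (f out))
β1 stroke→J2  (common-f at J2 fixed by 3)
β0 stroke→TF1  (through TF1, causality passes straight; one stroke at TF1)
β5 stroke→I2  (I2: I, integral causality)
β6 stroke→I3  (I3 outputs flow p/I3)
β2 stroke→J1  (J1 needs exactly one e-in)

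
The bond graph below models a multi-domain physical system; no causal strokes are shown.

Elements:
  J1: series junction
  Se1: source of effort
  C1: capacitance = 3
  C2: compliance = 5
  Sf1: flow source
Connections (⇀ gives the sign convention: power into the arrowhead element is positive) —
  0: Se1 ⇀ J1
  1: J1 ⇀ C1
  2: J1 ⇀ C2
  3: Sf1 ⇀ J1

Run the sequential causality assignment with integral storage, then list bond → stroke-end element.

bond 0 →J1  (Se1 fixes effort; stroke away)
bond 3 →Sf1  (Sf1 fixes flow; stroke at Sf1)
bond 1 →J1  (J1: bond 3 brought flow, rest push out)
bond 2 →J1  (J1: bond 3 brought flow, rest push out)

bond 0 stroke at J1
bond 1 stroke at J1
bond 2 stroke at J1
bond 3 stroke at Sf1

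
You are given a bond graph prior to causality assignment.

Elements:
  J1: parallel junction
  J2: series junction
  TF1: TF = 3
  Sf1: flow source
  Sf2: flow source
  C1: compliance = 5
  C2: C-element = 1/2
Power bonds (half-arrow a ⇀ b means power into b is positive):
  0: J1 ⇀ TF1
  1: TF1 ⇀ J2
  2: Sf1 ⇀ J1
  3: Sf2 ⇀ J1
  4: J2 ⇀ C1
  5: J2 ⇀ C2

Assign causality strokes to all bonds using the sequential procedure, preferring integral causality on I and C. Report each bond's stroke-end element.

#2 |Sf1  (Sf1: flow source, stroke at near end)
#3 |Sf2  (source Sf2 imposes f)
#0 |J1  (only one effort-in slot at J1)
#1 |TF1  (TF TF1: opposite of bond 0)
#4 |J2  (1-jn J2 has f-setter on 1)
#5 |J2  (common-f at J2 fixed by 1)

b0 stroke→J1
b1 stroke→TF1
b2 stroke→Sf1
b3 stroke→Sf2
b4 stroke→J2
b5 stroke→J2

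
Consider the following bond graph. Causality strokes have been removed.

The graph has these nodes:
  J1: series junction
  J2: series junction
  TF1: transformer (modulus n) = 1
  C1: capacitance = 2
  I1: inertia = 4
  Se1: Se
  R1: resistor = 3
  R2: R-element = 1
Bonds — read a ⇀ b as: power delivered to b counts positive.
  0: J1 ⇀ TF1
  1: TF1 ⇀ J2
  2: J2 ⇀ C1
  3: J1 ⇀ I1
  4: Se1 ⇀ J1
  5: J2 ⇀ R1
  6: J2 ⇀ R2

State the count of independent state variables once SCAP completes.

2  (C1, I1 all integral)

bond 4 →J1  (Se1 fixes effort; stroke away)
bond 2 →J2  (C1 integral (e out))
bond 3 →I1  (I1 outputs flow p/I1)
bond 0 →J1  (common-f at J1 fixed by 3)
bond 1 →TF1  (through TF1, causality passes straight; one stroke at TF1)
bond 5 →J2  (J2 flow already set via bond 1)
bond 6 →J2  (J2 flow already set via bond 1)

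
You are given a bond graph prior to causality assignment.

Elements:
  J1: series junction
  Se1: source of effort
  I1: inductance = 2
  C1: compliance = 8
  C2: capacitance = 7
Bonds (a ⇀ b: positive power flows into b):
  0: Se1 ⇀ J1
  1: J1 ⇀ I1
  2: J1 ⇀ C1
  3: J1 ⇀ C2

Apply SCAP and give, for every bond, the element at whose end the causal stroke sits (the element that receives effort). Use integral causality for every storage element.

bond 0 stroke at J1
bond 1 stroke at I1
bond 2 stroke at J1
bond 3 stroke at J1

b0 |J1  (Se1 fixes effort; stroke away)
b1 |I1  (I1: I, integral causality)
b2 |J1  (J1 flow already set via bond 1)
b3 |J1  (1-jn J1 has f-setter on 1)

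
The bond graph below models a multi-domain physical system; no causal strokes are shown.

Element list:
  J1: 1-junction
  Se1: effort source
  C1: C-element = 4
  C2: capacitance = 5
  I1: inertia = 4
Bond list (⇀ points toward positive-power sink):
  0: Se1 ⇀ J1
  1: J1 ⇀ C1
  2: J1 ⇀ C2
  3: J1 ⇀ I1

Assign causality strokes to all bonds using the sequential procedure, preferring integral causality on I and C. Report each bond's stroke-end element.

β0 |J1  (Se1: effort source, stroke at far end)
β1 |J1  (C1 outputs effort q/C1)
β2 |J1  (C2 integral (e out))
β3 |I1  (only one flow-in slot at J1)

#0 |J1
#1 |J1
#2 |J1
#3 |I1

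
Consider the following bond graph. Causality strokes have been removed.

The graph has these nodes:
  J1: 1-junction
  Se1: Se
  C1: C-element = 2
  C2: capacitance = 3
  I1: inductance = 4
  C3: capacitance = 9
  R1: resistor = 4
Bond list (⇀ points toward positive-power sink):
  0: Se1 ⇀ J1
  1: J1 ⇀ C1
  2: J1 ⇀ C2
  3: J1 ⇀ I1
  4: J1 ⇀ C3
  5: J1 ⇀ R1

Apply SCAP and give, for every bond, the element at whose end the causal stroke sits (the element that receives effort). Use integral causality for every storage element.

bond 0 stroke at J1  (Se1: effort source, stroke at far end)
bond 1 stroke at J1  (C1: C, integral causality)
bond 2 stroke at J1  (prefer integral on C2)
bond 3 stroke at I1  (I1 integral (f out))
bond 4 stroke at J1  (1-jn J1 has f-setter on 3)
bond 5 stroke at J1  (J1: bond 3 brought flow, rest push out)

β0 stroke at J1
β1 stroke at J1
β2 stroke at J1
β3 stroke at I1
β4 stroke at J1
β5 stroke at J1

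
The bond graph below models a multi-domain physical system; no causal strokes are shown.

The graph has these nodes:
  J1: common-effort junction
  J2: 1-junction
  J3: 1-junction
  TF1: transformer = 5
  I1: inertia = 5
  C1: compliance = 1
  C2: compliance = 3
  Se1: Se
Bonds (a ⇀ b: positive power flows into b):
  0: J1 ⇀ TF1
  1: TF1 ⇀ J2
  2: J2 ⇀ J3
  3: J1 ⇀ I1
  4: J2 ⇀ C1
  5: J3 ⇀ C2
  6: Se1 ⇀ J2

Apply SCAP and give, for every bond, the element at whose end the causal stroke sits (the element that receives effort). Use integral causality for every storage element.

β6 stroke at J2  (Se1 fixes effort; stroke away)
β3 stroke at I1  (prefer integral on I1)
β0 stroke at J1  (only one effort-in slot at J1)
β1 stroke at TF1  (TF TF1: opposite of bond 0)
β2 stroke at J2  (1-jn J2 has f-setter on 1)
β4 stroke at J2  (common-f at J2 fixed by 1)
β5 stroke at J3  (J3: bond 2 brought flow, rest push out)

#0 →J1
#1 →TF1
#2 →J2
#3 →I1
#4 →J2
#5 →J3
#6 →J2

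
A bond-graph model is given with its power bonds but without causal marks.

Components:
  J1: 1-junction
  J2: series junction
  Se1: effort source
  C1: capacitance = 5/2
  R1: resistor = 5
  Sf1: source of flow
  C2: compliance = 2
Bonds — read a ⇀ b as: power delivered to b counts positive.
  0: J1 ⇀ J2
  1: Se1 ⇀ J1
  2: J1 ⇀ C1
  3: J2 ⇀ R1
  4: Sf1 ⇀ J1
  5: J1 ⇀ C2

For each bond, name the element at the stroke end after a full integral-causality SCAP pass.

b1 stroke at J1  (Se1 fixes effort; stroke away)
b4 stroke at Sf1  (Sf1 fixes flow; stroke at Sf1)
b0 stroke at J1  (common-f at J1 fixed by 4)
b2 stroke at J1  (1-jn J1 has f-setter on 4)
b5 stroke at J1  (J1: bond 4 brought flow, rest push out)
b3 stroke at J2  (common-f at J2 fixed by 0)

β0 →J1
β1 →J1
β2 →J1
β3 →J2
β4 →Sf1
β5 →J1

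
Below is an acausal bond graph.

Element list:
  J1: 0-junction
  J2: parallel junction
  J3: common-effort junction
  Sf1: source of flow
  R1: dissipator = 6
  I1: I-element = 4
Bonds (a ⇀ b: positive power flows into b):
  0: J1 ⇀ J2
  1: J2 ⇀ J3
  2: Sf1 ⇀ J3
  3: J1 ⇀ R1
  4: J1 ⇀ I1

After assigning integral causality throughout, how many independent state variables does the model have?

β2 |Sf1  (Sf1: flow source, stroke at near end)
β1 |J3  (closing 0-jn rule on J3)
β0 |J2  (J2: last free bond brings effort in)
β4 |I1  (I1 integral (f out))
β3 |J1  (closing 0-jn rule on J1)

1  (I1 all integral)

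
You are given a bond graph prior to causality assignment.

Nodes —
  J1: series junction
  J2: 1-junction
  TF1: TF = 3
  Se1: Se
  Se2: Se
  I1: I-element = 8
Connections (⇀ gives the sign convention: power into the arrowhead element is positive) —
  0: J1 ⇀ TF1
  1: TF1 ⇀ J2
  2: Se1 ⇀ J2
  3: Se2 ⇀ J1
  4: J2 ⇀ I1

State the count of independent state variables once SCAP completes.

bond 2 |J2  (Se1: effort source, stroke at far end)
bond 3 |J1  (source Se2 imposes e)
bond 0 |TF1  (only one flow-in slot at J1)
bond 1 |J2  (through TF1, causality passes straight; one stroke at TF1)
bond 4 |I1  (J2 needs exactly one f-in)

1  (I1 all integral)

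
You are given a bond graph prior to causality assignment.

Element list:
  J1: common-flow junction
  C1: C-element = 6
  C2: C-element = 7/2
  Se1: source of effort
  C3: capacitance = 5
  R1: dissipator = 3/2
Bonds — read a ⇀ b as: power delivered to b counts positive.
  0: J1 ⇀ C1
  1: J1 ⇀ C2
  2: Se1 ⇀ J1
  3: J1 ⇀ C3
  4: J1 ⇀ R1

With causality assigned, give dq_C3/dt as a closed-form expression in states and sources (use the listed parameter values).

#2 stroke→J1  (Se1: effort source, stroke at far end)
#0 stroke→J1  (prefer integral on C1)
#1 stroke→J1  (prefer integral on C2)
#3 stroke→J1  (C3 outputs effort q/C3)
#4 stroke→R1  (closing 1-jn rule on J1)

dq_C3/dt = 2*E_Se1/3 - q_C1/9 - 4*q_C2/21 - 2*q_C3/15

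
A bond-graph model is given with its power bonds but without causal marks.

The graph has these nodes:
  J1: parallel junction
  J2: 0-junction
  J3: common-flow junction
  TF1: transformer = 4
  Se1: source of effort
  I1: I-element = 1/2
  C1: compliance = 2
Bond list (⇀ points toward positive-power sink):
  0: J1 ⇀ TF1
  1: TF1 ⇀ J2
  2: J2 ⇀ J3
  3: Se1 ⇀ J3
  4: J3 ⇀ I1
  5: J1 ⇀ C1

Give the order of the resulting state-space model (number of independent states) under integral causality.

2  (C1, I1 all integral)

β3 stroke→J3  (Se1 fixes effort; stroke away)
β4 stroke→I1  (prefer integral on I1)
β2 stroke→J3  (J3 flow already set via bond 4)
β1 stroke→J2  (closing 0-jn rule on J2)
β0 stroke→TF1  (through TF1, causality passes straight; one stroke at TF1)
β5 stroke→J1  (closing 0-jn rule on J1)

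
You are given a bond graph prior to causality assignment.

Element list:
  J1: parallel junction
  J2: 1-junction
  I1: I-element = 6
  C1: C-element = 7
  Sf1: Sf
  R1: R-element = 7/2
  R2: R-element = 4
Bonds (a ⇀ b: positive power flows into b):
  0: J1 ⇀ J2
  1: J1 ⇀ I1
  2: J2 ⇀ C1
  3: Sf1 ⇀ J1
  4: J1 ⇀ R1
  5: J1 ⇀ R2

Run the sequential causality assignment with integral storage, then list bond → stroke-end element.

#0 →J1
#1 →I1
#2 →J2
#3 →Sf1
#4 →R1
#5 →R2

bond 3 stroke at Sf1  (Sf1 (Sf) sets flow on bond)
bond 1 stroke at I1  (I1 outputs flow p/I1)
bond 2 stroke at J2  (C1 integral (e out))
bond 0 stroke at J1  (only one flow-in slot at J2)
bond 4 stroke at R1  (0-jn J1 has e-setter on 0)
bond 5 stroke at R2  (0-jn J1 has e-setter on 0)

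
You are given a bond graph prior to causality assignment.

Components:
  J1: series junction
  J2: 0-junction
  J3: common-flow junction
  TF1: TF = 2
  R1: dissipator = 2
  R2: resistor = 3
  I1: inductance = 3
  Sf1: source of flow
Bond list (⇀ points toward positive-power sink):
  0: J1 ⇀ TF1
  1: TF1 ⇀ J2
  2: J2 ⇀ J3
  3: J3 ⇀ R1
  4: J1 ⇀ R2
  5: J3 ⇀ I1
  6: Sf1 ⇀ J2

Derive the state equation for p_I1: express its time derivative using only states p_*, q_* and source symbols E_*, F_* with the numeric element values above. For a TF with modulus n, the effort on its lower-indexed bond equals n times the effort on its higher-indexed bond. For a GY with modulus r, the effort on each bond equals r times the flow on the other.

dp_I1/dt = 3*F_Sf1/4 - 11*p_I1/12

#6 →Sf1  (source Sf1 imposes f)
#5 →I1  (I1 outputs flow p/I1)
#2 →J3  (common-f at J3 fixed by 5)
#3 →J3  (J3 flow already set via bond 5)
#1 →J2  (closing 0-jn rule on J2)
#0 →TF1  (TF TF1: opposite of bond 1)
#4 →J1  (J1 flow already set via bond 0)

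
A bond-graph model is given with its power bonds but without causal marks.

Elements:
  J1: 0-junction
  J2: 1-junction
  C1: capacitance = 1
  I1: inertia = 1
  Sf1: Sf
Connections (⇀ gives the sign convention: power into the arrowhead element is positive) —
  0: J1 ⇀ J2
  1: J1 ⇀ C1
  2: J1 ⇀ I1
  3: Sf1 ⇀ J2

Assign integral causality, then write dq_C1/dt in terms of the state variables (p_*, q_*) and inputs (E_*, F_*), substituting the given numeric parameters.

dq_C1/dt = -F_Sf1 - p_I1

#3 stroke at Sf1  (Sf1: flow source, stroke at near end)
#0 stroke at J2  (1-jn J2 has f-setter on 3)
#1 stroke at J1  (C1: C, integral causality)
#2 stroke at I1  (common-e at J1 fixed by 1)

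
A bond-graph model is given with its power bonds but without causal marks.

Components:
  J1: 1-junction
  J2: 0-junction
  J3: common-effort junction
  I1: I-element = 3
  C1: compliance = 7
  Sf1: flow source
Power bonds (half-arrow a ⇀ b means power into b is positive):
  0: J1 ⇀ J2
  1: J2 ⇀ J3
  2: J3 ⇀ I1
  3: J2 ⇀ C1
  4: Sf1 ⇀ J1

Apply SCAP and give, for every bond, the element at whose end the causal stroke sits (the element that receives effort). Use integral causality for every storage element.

β4 →Sf1  (Sf1: flow source, stroke at near end)
β0 →J1  (common-f at J1 fixed by 4)
β2 →I1  (prefer integral on I1)
β1 →J3  (closing 0-jn rule on J3)
β3 →J2  (closing 0-jn rule on J2)

bond 0 →J1
bond 1 →J3
bond 2 →I1
bond 3 →J2
bond 4 →Sf1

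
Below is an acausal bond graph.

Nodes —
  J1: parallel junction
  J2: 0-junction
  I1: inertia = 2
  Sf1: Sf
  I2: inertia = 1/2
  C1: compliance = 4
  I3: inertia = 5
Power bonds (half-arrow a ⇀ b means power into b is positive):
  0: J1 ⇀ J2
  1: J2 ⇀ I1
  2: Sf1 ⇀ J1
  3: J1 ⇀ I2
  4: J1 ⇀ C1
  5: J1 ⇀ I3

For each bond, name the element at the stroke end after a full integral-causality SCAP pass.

b2 →Sf1  (Sf1 fixes flow; stroke at Sf1)
b1 →I1  (I1 integral (f out))
b0 →J2  (J2 needs exactly one e-in)
b3 →I2  (prefer integral on I2)
b4 →J1  (C1 outputs effort q/C1)
b5 →I3  (J1 effort already set via bond 4)

#0 stroke→J2
#1 stroke→I1
#2 stroke→Sf1
#3 stroke→I2
#4 stroke→J1
#5 stroke→I3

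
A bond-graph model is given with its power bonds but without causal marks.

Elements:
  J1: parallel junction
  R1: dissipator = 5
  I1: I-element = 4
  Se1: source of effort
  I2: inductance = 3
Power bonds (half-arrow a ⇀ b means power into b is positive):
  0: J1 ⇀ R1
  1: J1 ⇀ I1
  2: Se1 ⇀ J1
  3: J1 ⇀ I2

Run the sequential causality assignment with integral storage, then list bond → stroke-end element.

bond 0 →R1
bond 1 →I1
bond 2 →J1
bond 3 →I2

bond 2 |J1  (source Se1 imposes e)
bond 0 |R1  (J1 effort already set via bond 2)
bond 1 |I1  (J1 effort already set via bond 2)
bond 3 |I2  (J1: bond 2 brought effort, rest push out)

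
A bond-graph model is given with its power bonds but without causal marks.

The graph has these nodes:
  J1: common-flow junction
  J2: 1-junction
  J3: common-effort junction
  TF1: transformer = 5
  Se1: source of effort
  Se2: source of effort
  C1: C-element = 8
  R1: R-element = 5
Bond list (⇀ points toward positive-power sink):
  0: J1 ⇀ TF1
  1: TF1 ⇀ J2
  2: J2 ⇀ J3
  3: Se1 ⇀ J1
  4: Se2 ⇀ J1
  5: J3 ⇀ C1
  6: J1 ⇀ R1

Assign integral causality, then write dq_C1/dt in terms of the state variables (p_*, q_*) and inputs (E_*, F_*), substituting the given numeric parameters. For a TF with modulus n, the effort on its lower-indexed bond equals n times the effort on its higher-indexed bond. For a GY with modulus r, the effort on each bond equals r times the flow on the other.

dq_C1/dt = E_Se1 + E_Se2 - 5*q_C1/8

b3 |J1  (Se1 (Se) sets effort on bond)
b4 |J1  (Se2 fixes effort; stroke away)
b5 |J3  (prefer integral on C1)
b2 |J2  (common-e at J3 fixed by 5)
b1 |TF1  (only one flow-in slot at J2)
b0 |J1  (through TF1, causality passes straight; one stroke at TF1)
b6 |R1  (J1 needs exactly one f-in)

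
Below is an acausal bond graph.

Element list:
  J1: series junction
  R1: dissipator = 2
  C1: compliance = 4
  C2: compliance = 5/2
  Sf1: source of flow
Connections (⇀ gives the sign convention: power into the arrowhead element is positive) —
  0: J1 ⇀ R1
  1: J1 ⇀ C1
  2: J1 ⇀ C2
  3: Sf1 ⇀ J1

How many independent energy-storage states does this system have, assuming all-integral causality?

bond 3 |Sf1  (source Sf1 imposes f)
bond 0 |J1  (J1: bond 3 brought flow, rest push out)
bond 1 |J1  (J1: bond 3 brought flow, rest push out)
bond 2 |J1  (J1 flow already set via bond 3)

2  (C1, C2 all integral)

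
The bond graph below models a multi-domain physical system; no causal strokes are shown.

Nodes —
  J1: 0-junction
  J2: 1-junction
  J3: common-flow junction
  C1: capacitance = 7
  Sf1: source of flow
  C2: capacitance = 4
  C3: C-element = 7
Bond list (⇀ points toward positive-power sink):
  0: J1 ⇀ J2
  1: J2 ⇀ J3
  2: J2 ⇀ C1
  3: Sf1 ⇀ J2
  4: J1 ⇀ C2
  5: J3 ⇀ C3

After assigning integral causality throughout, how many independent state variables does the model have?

#3 stroke at Sf1  (source Sf1 imposes f)
#0 stroke at J2  (J2: bond 3 brought flow, rest push out)
#1 stroke at J2  (1-jn J2 has f-setter on 3)
#2 stroke at J2  (1-jn J2 has f-setter on 3)
#5 stroke at J3  (common-f at J3 fixed by 1)
#4 stroke at J1  (J1: last free bond brings effort in)

3  (C1, C2, C3 all integral)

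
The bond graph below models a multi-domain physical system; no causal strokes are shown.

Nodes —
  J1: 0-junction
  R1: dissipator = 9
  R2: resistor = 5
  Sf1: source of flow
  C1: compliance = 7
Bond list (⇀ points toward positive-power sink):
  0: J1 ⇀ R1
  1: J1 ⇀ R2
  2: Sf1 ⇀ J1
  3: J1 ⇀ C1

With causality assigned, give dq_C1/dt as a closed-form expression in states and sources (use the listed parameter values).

dq_C1/dt = F_Sf1 - 2*q_C1/45

bond 2 →Sf1  (source Sf1 imposes f)
bond 3 →J1  (C1 integral (e out))
bond 0 →R1  (J1: bond 3 brought effort, rest push out)
bond 1 →R2  (common-e at J1 fixed by 3)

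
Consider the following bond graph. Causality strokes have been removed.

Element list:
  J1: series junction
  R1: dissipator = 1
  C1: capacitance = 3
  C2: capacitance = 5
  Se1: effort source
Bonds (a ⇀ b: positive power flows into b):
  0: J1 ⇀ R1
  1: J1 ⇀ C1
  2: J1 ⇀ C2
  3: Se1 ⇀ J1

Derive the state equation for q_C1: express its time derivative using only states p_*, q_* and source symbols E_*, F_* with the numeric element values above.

dq_C1/dt = E_Se1 - q_C1/3 - q_C2/5

b3 stroke at J1  (source Se1 imposes e)
b1 stroke at J1  (C1 integral (e out))
b2 stroke at J1  (C2: C, integral causality)
b0 stroke at R1  (J1 needs exactly one f-in)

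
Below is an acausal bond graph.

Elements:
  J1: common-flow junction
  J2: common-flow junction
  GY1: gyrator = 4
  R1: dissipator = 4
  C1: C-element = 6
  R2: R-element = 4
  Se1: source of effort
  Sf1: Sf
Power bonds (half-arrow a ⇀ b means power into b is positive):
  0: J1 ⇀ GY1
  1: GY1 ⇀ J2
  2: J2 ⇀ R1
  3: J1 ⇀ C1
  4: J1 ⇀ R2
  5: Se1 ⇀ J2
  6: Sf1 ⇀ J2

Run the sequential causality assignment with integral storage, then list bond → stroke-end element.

β5 stroke at J2  (Se1 (Se) sets effort on bond)
β6 stroke at Sf1  (Sf1 fixes flow; stroke at Sf1)
β1 stroke at J2  (1-jn J2 has f-setter on 6)
β2 stroke at J2  (1-jn J2 has f-setter on 6)
β0 stroke at J1  (GY1: gyrator matches bond 1)
β3 stroke at J1  (C1: C, integral causality)
β4 stroke at R2  (J1: last free bond brings flow in)

#0 →J1
#1 →J2
#2 →J2
#3 →J1
#4 →R2
#5 →J2
#6 →Sf1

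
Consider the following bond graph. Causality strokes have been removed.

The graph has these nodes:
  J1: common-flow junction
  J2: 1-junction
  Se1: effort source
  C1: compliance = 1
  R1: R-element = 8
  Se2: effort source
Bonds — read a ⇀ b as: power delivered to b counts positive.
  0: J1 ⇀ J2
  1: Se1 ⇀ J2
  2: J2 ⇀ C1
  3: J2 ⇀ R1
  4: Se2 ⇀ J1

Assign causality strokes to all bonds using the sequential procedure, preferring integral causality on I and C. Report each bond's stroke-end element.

bond 0 stroke at J2
bond 1 stroke at J2
bond 2 stroke at J2
bond 3 stroke at R1
bond 4 stroke at J1

b1 stroke at J2  (source Se1 imposes e)
b4 stroke at J1  (Se2 fixes effort; stroke away)
b0 stroke at J2  (J1 needs exactly one f-in)
b2 stroke at J2  (C1 integral (e out))
b3 stroke at R1  (closing 1-jn rule on J2)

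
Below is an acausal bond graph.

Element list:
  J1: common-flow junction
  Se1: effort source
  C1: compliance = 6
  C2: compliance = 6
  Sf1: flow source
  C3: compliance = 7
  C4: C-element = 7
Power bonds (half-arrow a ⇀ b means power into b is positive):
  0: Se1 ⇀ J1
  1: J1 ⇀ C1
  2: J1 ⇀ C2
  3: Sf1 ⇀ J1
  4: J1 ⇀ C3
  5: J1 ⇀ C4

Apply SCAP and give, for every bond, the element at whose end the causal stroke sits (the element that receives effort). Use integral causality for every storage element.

β0 stroke→J1
β1 stroke→J1
β2 stroke→J1
β3 stroke→Sf1
β4 stroke→J1
β5 stroke→J1

bond 0 →J1  (Se1 fixes effort; stroke away)
bond 3 →Sf1  (Sf1 (Sf) sets flow on bond)
bond 1 →J1  (common-f at J1 fixed by 3)
bond 2 →J1  (J1: bond 3 brought flow, rest push out)
bond 4 →J1  (1-jn J1 has f-setter on 3)
bond 5 →J1  (J1 flow already set via bond 3)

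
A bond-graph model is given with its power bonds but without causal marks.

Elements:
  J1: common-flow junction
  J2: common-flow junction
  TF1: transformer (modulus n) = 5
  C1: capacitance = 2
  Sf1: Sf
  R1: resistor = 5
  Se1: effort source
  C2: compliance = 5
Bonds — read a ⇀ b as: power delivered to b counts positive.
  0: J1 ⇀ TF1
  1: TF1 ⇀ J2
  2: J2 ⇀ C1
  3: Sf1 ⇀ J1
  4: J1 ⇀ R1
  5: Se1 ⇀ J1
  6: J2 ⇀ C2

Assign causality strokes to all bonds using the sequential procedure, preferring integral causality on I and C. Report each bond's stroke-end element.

β0 |J1
β1 |TF1
β2 |J2
β3 |Sf1
β4 |J1
β5 |J1
β6 |J2

#3 →Sf1  (source Sf1 imposes f)
#5 →J1  (Se1 fixes effort; stroke away)
#0 →J1  (J1 flow already set via bond 3)
#4 →J1  (J1: bond 3 brought flow, rest push out)
#1 →TF1  (through TF1, causality passes straight; one stroke at TF1)
#2 →J2  (J2: bond 1 brought flow, rest push out)
#6 →J2  (J2: bond 1 brought flow, rest push out)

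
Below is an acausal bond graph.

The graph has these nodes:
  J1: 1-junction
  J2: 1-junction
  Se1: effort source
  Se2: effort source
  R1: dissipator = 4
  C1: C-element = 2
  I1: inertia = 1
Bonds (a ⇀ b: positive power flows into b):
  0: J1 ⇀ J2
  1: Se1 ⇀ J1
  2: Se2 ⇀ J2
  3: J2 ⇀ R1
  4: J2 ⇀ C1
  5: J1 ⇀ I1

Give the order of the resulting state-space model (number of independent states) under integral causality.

2  (C1, I1 all integral)

bond 1 →J1  (Se1 fixes effort; stroke away)
bond 2 →J2  (Se2 (Se) sets effort on bond)
bond 4 →J2  (C1 outputs effort q/C1)
bond 5 →I1  (I1 integral (f out))
bond 0 →J1  (1-jn J1 has f-setter on 5)
bond 3 →J2  (common-f at J2 fixed by 0)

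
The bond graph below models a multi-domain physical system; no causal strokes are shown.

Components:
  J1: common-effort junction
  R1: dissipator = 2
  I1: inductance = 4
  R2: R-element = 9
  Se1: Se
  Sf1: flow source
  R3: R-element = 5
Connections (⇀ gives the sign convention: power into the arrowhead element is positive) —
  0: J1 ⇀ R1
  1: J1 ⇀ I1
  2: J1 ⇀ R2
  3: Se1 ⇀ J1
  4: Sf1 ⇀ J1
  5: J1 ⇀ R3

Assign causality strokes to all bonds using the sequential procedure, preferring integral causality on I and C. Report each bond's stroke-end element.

β0 stroke→R1
β1 stroke→I1
β2 stroke→R2
β3 stroke→J1
β4 stroke→Sf1
β5 stroke→R3

bond 3 stroke→J1  (Se1 (Se) sets effort on bond)
bond 4 stroke→Sf1  (Sf1 (Sf) sets flow on bond)
bond 0 stroke→R1  (0-jn J1 has e-setter on 3)
bond 1 stroke→I1  (0-jn J1 has e-setter on 3)
bond 2 stroke→R2  (0-jn J1 has e-setter on 3)
bond 5 stroke→R3  (J1: bond 3 brought effort, rest push out)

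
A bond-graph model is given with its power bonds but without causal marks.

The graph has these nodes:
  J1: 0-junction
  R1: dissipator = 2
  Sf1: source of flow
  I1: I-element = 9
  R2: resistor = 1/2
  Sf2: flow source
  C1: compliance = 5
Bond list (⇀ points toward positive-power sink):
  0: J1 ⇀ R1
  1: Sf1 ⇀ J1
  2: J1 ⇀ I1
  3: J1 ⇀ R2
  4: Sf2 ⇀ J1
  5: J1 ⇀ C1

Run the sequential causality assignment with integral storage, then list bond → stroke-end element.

bond 1 stroke at Sf1  (source Sf1 imposes f)
bond 4 stroke at Sf2  (Sf2: flow source, stroke at near end)
bond 2 stroke at I1  (I1 outputs flow p/I1)
bond 5 stroke at J1  (C1 integral (e out))
bond 0 stroke at R1  (common-e at J1 fixed by 5)
bond 3 stroke at R2  (common-e at J1 fixed by 5)

bond 0 stroke→R1
bond 1 stroke→Sf1
bond 2 stroke→I1
bond 3 stroke→R2
bond 4 stroke→Sf2
bond 5 stroke→J1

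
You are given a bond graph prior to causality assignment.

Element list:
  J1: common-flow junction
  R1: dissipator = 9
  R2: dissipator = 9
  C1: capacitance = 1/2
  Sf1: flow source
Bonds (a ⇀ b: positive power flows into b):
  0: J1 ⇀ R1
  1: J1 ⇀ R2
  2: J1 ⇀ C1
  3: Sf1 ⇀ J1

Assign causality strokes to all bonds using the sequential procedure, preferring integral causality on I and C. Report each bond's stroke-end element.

#3 stroke→Sf1  (source Sf1 imposes f)
#0 stroke→J1  (common-f at J1 fixed by 3)
#1 stroke→J1  (J1 flow already set via bond 3)
#2 stroke→J1  (J1 flow already set via bond 3)

β0 stroke at J1
β1 stroke at J1
β2 stroke at J1
β3 stroke at Sf1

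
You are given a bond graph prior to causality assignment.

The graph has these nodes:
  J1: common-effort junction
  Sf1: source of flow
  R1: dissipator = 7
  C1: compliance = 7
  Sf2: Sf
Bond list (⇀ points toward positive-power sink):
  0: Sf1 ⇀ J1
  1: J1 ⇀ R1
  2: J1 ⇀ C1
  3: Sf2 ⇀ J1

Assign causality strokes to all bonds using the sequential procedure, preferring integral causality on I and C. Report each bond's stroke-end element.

b0 |Sf1  (source Sf1 imposes f)
b3 |Sf2  (Sf2 (Sf) sets flow on bond)
b2 |J1  (C1 integral (e out))
b1 |R1  (common-e at J1 fixed by 2)

bond 0 |Sf1
bond 1 |R1
bond 2 |J1
bond 3 |Sf2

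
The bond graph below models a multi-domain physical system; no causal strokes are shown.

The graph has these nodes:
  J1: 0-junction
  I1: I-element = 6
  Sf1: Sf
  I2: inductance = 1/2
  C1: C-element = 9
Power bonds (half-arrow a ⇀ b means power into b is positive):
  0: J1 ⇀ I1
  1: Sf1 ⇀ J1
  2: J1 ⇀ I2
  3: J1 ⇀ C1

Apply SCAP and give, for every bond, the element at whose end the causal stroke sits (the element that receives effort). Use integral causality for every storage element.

#1 →Sf1  (Sf1 fixes flow; stroke at Sf1)
#0 →I1  (I1 outputs flow p/I1)
#2 →I2  (prefer integral on I2)
#3 →J1  (J1: last free bond brings effort in)

#0 stroke→I1
#1 stroke→Sf1
#2 stroke→I2
#3 stroke→J1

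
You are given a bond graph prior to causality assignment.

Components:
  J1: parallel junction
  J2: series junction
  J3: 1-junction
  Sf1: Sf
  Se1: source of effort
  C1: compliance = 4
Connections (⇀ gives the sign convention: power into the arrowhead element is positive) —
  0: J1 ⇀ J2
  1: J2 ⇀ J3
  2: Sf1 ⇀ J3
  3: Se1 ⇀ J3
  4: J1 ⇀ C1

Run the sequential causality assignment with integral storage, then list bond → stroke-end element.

β0 |J2
β1 |J3
β2 |Sf1
β3 |J3
β4 |J1

b2 |Sf1  (Sf1: flow source, stroke at near end)
b3 |J3  (Se1 fixes effort; stroke away)
b1 |J3  (common-f at J3 fixed by 2)
b0 |J2  (common-f at J2 fixed by 1)
b4 |J1  (closing 0-jn rule on J1)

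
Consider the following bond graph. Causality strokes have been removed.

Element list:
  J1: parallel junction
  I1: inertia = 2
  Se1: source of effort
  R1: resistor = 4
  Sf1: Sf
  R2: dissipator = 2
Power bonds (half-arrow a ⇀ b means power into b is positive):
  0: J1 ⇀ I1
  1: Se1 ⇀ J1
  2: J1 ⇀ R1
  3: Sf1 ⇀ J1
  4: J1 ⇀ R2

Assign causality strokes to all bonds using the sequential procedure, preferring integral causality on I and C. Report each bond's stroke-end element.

bond 0 stroke→I1
bond 1 stroke→J1
bond 2 stroke→R1
bond 3 stroke→Sf1
bond 4 stroke→R2

bond 1 |J1  (source Se1 imposes e)
bond 3 |Sf1  (Sf1 (Sf) sets flow on bond)
bond 0 |I1  (common-e at J1 fixed by 1)
bond 2 |R1  (0-jn J1 has e-setter on 1)
bond 4 |R2  (0-jn J1 has e-setter on 1)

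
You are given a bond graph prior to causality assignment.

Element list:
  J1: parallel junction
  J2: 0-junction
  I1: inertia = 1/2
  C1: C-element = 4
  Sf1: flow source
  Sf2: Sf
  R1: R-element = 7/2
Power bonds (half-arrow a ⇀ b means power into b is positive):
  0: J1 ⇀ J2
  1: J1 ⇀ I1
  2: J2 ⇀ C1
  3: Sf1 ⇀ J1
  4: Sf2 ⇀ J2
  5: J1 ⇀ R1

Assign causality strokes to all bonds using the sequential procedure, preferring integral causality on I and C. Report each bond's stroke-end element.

b3 →Sf1  (Sf1 (Sf) sets flow on bond)
b4 →Sf2  (Sf2 (Sf) sets flow on bond)
b1 →I1  (I1 outputs flow p/I1)
b2 →J2  (C1 outputs effort q/C1)
b0 →J1  (J2: bond 2 brought effort, rest push out)
b5 →R1  (common-e at J1 fixed by 0)

b0 |J1
b1 |I1
b2 |J2
b3 |Sf1
b4 |Sf2
b5 |R1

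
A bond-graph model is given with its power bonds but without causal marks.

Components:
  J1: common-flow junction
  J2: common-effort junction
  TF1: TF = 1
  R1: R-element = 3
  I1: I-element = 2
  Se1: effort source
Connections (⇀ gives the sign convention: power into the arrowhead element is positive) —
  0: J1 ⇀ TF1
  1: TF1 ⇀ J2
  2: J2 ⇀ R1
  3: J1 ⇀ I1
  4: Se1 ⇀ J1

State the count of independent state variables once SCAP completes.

1  (I1 all integral)

β4 →J1  (Se1: effort source, stroke at far end)
β3 →I1  (I1: I, integral causality)
β0 →J1  (common-f at J1 fixed by 3)
β1 →TF1  (TF TF1: opposite of bond 0)
β2 →J2  (closing 0-jn rule on J2)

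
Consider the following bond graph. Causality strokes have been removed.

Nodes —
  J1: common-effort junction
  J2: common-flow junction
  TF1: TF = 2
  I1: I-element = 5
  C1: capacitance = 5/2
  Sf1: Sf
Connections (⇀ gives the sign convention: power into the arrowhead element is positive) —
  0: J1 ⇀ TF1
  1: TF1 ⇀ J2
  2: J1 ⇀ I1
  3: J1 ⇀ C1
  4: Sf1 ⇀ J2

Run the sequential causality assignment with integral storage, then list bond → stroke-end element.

#4 →Sf1  (Sf1 (Sf) sets flow on bond)
#1 →J2  (common-f at J2 fixed by 4)
#0 →TF1  (TF TF1: opposite of bond 1)
#2 →I1  (I1: I, integral causality)
#3 →J1  (only one effort-in slot at J1)

bond 0 stroke→TF1
bond 1 stroke→J2
bond 2 stroke→I1
bond 3 stroke→J1
bond 4 stroke→Sf1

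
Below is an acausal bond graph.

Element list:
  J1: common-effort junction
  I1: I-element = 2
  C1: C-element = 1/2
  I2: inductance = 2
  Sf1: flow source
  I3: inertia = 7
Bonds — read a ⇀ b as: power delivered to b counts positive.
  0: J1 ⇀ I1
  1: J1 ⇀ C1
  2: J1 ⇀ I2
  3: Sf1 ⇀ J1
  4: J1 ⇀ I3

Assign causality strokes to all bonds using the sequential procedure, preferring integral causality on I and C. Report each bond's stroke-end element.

bond 3 →Sf1  (Sf1: flow source, stroke at near end)
bond 0 →I1  (prefer integral on I1)
bond 1 →J1  (C1 outputs effort q/C1)
bond 2 →I2  (common-e at J1 fixed by 1)
bond 4 →I3  (J1 effort already set via bond 1)

b0 stroke at I1
b1 stroke at J1
b2 stroke at I2
b3 stroke at Sf1
b4 stroke at I3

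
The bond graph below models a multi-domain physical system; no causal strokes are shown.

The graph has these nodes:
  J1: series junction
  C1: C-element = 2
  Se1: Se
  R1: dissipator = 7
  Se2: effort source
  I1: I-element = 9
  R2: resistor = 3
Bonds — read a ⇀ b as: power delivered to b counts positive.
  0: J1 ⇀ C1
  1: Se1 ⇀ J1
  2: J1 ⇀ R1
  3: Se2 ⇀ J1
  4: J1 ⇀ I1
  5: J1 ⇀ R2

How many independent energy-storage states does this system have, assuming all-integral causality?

β1 stroke at J1  (Se1 fixes effort; stroke away)
β3 stroke at J1  (Se2 fixes effort; stroke away)
β0 stroke at J1  (C1 integral (e out))
β4 stroke at I1  (prefer integral on I1)
β2 stroke at J1  (common-f at J1 fixed by 4)
β5 stroke at J1  (J1: bond 4 brought flow, rest push out)

2  (C1, I1 all integral)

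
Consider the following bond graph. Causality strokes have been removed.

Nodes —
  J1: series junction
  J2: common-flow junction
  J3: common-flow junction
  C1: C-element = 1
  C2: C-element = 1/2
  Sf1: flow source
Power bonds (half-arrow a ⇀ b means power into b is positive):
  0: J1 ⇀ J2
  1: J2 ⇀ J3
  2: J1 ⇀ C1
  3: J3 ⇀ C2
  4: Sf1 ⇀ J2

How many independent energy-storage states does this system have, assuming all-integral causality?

2  (C1, C2 all integral)

#4 |Sf1  (Sf1: flow source, stroke at near end)
#0 |J2  (J2: bond 4 brought flow, rest push out)
#1 |J2  (1-jn J2 has f-setter on 4)
#3 |J3  (common-f at J3 fixed by 1)
#2 |J1  (1-jn J1 has f-setter on 0)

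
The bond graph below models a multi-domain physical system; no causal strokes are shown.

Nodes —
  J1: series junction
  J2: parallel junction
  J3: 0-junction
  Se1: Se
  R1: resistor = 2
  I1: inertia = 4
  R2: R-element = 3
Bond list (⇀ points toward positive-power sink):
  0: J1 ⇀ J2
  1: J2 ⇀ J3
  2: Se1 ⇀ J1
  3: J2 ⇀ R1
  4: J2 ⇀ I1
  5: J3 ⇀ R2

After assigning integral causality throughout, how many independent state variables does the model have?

#2 |J1  (Se1 fixes effort; stroke away)
#0 |J2  (only one flow-in slot at J1)
#1 |J3  (common-e at J2 fixed by 0)
#3 |R1  (J2 effort already set via bond 0)
#4 |I1  (0-jn J2 has e-setter on 0)
#5 |R2  (0-jn J3 has e-setter on 1)

1  (I1 all integral)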